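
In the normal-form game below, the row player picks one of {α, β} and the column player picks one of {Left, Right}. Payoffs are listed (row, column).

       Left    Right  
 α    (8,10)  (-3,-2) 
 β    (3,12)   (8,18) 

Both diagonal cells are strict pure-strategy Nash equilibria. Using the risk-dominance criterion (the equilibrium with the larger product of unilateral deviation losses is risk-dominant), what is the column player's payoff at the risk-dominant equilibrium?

At (α, Left): the row player loses 8 − 3 = 5 by deviating; the column player loses 10 − (-2) = 12. Product = 5·12 = 60.
At (β, Right): the row player loses 8 − (-3) = 11 by deviating; the column player loses 18 − 12 = 6. Product = 11·6 = 66.
66 > 60, so (β, Right) is risk-dominant. The column player's payoff there is 18.

18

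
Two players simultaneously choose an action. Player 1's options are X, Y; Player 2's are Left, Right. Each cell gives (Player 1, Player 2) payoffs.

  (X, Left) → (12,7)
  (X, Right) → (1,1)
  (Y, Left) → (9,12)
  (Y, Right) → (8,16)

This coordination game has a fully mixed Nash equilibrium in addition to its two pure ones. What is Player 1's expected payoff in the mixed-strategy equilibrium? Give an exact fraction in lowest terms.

87/10

Player 2 mixes with probability q on Left, chosen so Player 1 is indifferent: 12q + 1(1−q) = 9q + 8(1−q) gives q = 7/10.
Player 1's expected payoff (from either row, since indifferent) is 12·7/10 + 1·3/10 = 87/10.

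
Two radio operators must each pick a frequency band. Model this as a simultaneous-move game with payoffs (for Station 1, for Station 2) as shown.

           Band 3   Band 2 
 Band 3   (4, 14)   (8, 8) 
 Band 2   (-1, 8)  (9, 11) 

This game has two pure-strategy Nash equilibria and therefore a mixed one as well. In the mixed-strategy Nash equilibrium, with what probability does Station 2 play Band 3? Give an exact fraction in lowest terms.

1/6

Station 2's mix q on Band 3 must make Station 1 indifferent between Band 3 and Band 2.
Station 1's payoff from Band 3: 4q + 8(1−q). From Band 2: (-1)q + 9(1−q).
Set equal: 5q = 1(1−q) → q = 1/6.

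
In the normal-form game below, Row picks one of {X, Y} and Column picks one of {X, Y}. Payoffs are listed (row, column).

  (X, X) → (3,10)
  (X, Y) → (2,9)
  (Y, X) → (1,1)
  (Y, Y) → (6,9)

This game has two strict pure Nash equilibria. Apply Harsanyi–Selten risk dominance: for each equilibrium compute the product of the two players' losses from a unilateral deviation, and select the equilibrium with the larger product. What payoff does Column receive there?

9

At both X: Row loses 3 − 1 = 2 by deviating; Column loses 10 − 9 = 1. Product = 2·1 = 2.
At both Y: Row loses 6 − 2 = 4 by deviating; Column loses 9 − 1 = 8. Product = 4·8 = 32.
32 > 2, so both Y is risk-dominant. Column's payoff there is 9.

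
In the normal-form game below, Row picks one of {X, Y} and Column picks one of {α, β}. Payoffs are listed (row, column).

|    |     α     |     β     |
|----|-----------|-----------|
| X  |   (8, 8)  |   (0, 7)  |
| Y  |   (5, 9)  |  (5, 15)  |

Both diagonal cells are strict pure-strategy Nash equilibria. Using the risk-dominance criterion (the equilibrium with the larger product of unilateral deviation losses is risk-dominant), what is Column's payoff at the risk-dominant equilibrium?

15

At (X, α): Row loses 8 − 5 = 3 by deviating; Column loses 8 − 7 = 1. Product = 3·1 = 3.
At (Y, β): Row loses 5 − 0 = 5 by deviating; Column loses 15 − 9 = 6. Product = 5·6 = 30.
30 > 3, so (Y, β) is risk-dominant. Column's payoff there is 15.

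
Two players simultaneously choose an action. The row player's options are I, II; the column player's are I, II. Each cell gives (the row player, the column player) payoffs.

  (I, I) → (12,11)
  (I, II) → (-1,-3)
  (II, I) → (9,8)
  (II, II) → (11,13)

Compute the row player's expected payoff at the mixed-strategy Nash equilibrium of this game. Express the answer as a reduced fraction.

The column player mixes with probability q on I, chosen so the row player is indifferent: 12q + (-1)(1−q) = 9q + 11(1−q) gives q = 4/5.
The row player's expected payoff (from either row, since indifferent) is 12·4/5 + (-1)·1/5 = 47/5.

47/5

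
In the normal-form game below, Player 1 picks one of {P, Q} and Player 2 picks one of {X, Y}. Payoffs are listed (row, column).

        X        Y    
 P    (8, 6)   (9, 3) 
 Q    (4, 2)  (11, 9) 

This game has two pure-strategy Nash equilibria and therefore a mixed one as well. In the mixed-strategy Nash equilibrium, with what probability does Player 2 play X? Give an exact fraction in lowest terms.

1/3

Player 2's mix q on X must make Player 1 indifferent between P and Q.
Player 1's payoff from P: 8q + 9(1−q). From Q: 4q + 11(1−q).
Set equal: 4q = 2(1−q) → q = 2/6 = 1/3.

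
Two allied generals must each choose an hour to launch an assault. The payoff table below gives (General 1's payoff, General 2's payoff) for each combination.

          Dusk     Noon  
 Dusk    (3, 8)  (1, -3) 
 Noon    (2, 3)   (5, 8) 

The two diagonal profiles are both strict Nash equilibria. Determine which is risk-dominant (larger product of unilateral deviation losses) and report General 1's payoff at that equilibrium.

At both Dusk: General 1 loses 3 − 2 = 1 by deviating; General 2 loses 8 − (-3) = 11. Product = 1·11 = 11.
At both Noon: General 1 loses 5 − 1 = 4 by deviating; General 2 loses 8 − 3 = 5. Product = 4·5 = 20.
20 > 11, so both Noon is risk-dominant. General 1's payoff there is 5.

5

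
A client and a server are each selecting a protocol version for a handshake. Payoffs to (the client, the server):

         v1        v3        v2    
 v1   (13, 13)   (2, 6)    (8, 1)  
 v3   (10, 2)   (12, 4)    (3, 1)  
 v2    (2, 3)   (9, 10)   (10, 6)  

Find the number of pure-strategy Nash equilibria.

2

Both v1: the client gets 13 (best alternative 10); the server gets 13 (best alternative 6). Neither deviates — NE.
Both v3: the client gets 12 (best alternative 9); the server gets 4 (best alternative 2). Neither deviates — NE.
Both v2 is not a NE: the server would switch to v3 (10 > 6).
No other cell survives both best-response checks, so there are 2 pure NE.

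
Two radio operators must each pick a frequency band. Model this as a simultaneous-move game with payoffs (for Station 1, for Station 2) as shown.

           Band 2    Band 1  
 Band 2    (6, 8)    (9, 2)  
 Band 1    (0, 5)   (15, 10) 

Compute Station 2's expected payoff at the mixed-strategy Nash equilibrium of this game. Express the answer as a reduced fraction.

70/11

Station 1 mixes with probability p on Band 2, chosen so Station 2 is indifferent: 8p + 5(1−p) = 2p + 10(1−p) gives p = 5/11.
Station 2's expected payoff is 8·5/11 + 5·6/11 = 70/11.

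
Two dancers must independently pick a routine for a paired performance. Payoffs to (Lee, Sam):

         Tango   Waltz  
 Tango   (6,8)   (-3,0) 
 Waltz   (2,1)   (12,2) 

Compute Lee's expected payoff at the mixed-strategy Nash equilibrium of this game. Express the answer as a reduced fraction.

Sam mixes with probability q on Tango, chosen so Lee is indifferent: 6q + (-3)(1−q) = 2q + 12(1−q) gives q = 15/19.
Lee's expected payoff (from either row, since indifferent) is 6·15/19 + (-3)·4/19 = 78/19.

78/19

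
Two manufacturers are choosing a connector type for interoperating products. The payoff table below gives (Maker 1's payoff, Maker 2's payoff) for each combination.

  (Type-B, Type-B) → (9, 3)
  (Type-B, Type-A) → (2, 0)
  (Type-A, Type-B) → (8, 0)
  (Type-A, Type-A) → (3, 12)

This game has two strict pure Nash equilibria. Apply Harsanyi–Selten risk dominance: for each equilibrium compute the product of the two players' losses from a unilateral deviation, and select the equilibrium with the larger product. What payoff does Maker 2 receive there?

At both Type-B: Maker 1 loses 9 − 8 = 1 by deviating; Maker 2 loses 3 − 0 = 3. Product = 1·3 = 3.
At both Type-A: Maker 1 loses 3 − 2 = 1 by deviating; Maker 2 loses 12 − 0 = 12. Product = 1·12 = 12.
12 > 3, so both Type-A is risk-dominant. Maker 2's payoff there is 12.

12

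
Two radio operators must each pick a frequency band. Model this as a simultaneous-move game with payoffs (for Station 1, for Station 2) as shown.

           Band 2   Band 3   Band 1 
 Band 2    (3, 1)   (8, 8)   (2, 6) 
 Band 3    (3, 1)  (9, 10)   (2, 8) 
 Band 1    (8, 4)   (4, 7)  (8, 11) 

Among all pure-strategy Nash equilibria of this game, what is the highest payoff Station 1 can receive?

Both Band 3 is a pure NE (Station 1: 9 ≥ 8; Station 2: 10 ≥ 8). Station 1 gets 9.
Both Band 1 is a pure NE (Station 1: 8 ≥ 2; Station 2: 11 ≥ 7). Station 1 gets 8.
Every other cell has a profitable deviation for at least one player. Highest of {9, 8} is 9.

9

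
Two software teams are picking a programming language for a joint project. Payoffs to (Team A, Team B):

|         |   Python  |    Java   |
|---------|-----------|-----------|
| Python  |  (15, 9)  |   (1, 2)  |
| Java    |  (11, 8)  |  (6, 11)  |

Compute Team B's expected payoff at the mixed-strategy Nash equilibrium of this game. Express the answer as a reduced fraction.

83/10

Team A mixes with probability p on Python, chosen so Team B is indifferent: 9p + 8(1−p) = 2p + 11(1−p) gives p = 3/10.
Team B's expected payoff is 9·3/10 + 8·7/10 = 83/10.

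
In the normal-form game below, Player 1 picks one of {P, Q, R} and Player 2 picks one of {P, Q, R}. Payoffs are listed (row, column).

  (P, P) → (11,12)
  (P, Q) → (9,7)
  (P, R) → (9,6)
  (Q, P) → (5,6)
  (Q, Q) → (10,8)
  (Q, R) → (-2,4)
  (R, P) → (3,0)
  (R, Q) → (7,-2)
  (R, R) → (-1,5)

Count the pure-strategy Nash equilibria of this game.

Both P: Player 1 gets 11 (best alternative 5); Player 2 gets 12 (best alternative 7). Neither deviates — NE.
Both Q: Player 1 gets 10 (best alternative 9); Player 2 gets 8 (best alternative 6). Neither deviates — NE.
Both R is not a NE: Player 1 would switch to P (9 > -1).
No other cell survives both best-response checks, so there are 2 pure NE.

2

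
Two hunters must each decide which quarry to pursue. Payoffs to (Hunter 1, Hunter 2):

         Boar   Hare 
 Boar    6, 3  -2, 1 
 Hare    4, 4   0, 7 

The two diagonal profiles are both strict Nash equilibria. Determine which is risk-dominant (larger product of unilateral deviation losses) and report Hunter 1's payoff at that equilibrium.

0

At both Boar: Hunter 1 loses 6 − 4 = 2 by deviating; Hunter 2 loses 3 − 1 = 2. Product = 2·2 = 4.
At both Hare: Hunter 1 loses 0 − (-2) = 2 by deviating; Hunter 2 loses 7 − 4 = 3. Product = 2·3 = 6.
6 > 4, so both Hare is risk-dominant. Hunter 1's payoff there is 0.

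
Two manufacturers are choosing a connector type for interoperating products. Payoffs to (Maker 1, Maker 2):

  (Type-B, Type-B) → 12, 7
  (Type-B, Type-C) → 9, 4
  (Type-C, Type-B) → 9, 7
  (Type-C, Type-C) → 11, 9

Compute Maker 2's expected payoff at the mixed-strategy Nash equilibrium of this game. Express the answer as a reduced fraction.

7

Maker 1 mixes with probability p on Type-B, chosen so Maker 2 is indifferent: 7p + 7(1−p) = 4p + 9(1−p) gives p = 2/5.
Maker 2's expected payoff is 7·2/5 + 7·3/5 = 7.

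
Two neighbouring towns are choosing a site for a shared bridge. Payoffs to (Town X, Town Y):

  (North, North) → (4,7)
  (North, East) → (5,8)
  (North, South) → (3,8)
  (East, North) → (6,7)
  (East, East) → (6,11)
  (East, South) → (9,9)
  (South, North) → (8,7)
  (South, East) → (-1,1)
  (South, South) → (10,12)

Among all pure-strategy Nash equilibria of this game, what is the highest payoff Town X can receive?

Both East is a pure NE (Town X: 6 ≥ 5; Town Y: 11 ≥ 9). Town X gets 6.
Both South is a pure NE (Town X: 10 ≥ 9; Town Y: 12 ≥ 7). Town X gets 10.
Every other cell has a profitable deviation for at least one player. Highest of {6, 10} is 10.

10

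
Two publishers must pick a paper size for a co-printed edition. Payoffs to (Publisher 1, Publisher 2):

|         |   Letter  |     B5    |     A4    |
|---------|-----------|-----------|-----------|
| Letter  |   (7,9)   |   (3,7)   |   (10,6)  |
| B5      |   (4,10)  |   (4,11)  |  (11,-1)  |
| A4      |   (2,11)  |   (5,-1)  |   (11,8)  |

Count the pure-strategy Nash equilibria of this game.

1

Both Letter: Publisher 1 gets 7 (best alternative 4); Publisher 2 gets 9 (best alternative 7). Neither deviates — NE.
Both A4 is not a NE: Publisher 2 would switch to Letter (11 > 8).
No other cell survives both best-response checks, so there is 1 pure NE.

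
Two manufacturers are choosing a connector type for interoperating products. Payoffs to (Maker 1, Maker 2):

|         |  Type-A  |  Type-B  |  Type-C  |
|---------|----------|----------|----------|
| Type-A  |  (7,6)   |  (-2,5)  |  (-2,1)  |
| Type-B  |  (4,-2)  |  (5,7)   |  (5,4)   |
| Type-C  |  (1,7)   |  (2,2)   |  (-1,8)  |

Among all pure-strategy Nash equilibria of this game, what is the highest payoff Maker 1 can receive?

Both Type-A is a pure NE (Maker 1: 7 ≥ 4; Maker 2: 6 ≥ 5). Maker 1 gets 7.
Both Type-B is a pure NE (Maker 1: 5 ≥ 2; Maker 2: 7 ≥ 4). Maker 1 gets 5.
Every other cell has a profitable deviation for at least one player. Highest of {7, 5} is 7.

7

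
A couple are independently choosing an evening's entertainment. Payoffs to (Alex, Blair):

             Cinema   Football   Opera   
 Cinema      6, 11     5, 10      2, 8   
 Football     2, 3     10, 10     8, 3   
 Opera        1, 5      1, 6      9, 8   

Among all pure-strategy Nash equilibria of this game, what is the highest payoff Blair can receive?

11

Both Cinema is a pure NE (Alex: 6 ≥ 2; Blair: 11 ≥ 10). Blair gets 11.
Both Football is a pure NE (Alex: 10 ≥ 5; Blair: 10 ≥ 3). Blair gets 10.
Both Opera is a pure NE (Alex: 9 ≥ 8; Blair: 8 ≥ 6). Blair gets 8.
Every other cell has a profitable deviation for at least one player. Highest of {11, 10, 8} is 11.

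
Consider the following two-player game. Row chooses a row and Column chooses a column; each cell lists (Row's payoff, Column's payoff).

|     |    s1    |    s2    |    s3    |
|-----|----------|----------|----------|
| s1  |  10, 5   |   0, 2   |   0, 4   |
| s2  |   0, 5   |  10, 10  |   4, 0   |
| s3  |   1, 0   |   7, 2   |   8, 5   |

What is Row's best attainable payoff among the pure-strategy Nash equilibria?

10

Both s1 is a pure NE (Row: 10 ≥ 1; Column: 5 ≥ 4). Row gets 10.
Both s2 is a pure NE (Row: 10 ≥ 7; Column: 10 ≥ 5). Row gets 10.
Both s3 is a pure NE (Row: 8 ≥ 4; Column: 5 ≥ 2). Row gets 8.
Every other cell has a profitable deviation for at least one player. Highest of {10, 10, 8} is 10.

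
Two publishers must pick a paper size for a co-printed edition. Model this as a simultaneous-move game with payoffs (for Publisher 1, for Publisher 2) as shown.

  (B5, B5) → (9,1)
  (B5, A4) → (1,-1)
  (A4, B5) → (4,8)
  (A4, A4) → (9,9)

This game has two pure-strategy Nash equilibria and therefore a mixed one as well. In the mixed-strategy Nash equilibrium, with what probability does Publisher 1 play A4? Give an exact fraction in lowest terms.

Publisher 1's mix p on B5 must make Publisher 2 indifferent between B5 and A4.
Publisher 2's payoff from B5: 1p + 8(1−p). From A4: (-1)p + 9(1−p).
Set equal: 2p = 1(1−p) → p = 1/3.
Probability on A4 is 1 − 1/3 = 2/3.

2/3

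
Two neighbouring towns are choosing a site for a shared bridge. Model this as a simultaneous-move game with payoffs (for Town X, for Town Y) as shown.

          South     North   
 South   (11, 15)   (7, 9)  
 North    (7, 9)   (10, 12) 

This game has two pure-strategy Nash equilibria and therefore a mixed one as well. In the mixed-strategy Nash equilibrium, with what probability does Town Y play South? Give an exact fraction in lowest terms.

Town Y's mix q on South must make Town X indifferent between South and North.
Town X's payoff from South: 11q + 7(1−q). From North: 7q + 10(1−q).
Set equal: 4q = 3(1−q) → q = 3/7.

3/7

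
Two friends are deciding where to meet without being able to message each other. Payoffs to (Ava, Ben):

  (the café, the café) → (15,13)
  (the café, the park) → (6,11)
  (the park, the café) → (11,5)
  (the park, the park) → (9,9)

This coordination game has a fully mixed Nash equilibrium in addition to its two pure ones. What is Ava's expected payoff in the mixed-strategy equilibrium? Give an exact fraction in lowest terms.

69/7

Ben mixes with probability q on the café, chosen so Ava is indifferent: 15q + 6(1−q) = 11q + 9(1−q) gives q = 3/7.
Ava's expected payoff (from either row, since indifferent) is 15·3/7 + 6·4/7 = 69/7.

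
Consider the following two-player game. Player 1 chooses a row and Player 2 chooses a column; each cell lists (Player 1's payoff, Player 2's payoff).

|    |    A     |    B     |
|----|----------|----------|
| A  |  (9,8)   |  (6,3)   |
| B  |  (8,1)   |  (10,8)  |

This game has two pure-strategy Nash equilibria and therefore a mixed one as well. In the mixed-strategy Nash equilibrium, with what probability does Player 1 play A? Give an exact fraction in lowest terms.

7/12

Player 1's mix p on A must make Player 2 indifferent between A and B.
Player 2's payoff from A: 8p + 1(1−p). From B: 3p + 8(1−p).
Set equal: 5p = 7(1−p) → p = 7/12.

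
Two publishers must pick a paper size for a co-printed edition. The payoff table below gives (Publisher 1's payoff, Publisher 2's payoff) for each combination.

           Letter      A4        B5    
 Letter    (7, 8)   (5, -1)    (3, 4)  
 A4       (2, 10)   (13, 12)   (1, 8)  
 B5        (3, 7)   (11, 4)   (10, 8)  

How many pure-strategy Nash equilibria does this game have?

3

Both Letter: Publisher 1 gets 7 (best alternative 3); Publisher 2 gets 8 (best alternative 4). Neither deviates — NE.
Both A4: Publisher 1 gets 13 (best alternative 11); Publisher 2 gets 12 (best alternative 10). Neither deviates — NE.
Both B5: Publisher 1 gets 10 (best alternative 3); Publisher 2 gets 8 (best alternative 7). Neither deviates — NE.
(Letter, A4) is not a NE: Publisher 1 would switch to A4 (13 > 5).
No other cell survives both best-response checks, so there are 3 pure NE.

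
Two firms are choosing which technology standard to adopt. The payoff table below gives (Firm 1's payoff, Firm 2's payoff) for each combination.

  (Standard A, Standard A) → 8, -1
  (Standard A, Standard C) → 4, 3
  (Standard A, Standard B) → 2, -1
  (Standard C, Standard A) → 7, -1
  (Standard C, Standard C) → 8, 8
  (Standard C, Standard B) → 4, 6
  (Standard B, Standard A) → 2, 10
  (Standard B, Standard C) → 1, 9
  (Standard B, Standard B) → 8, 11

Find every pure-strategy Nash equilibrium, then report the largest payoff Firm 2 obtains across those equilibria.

11

Both Standard C is a pure NE (Firm 1: 8 ≥ 4; Firm 2: 8 ≥ 6). Firm 2 gets 8.
Both Standard B is a pure NE (Firm 1: 8 ≥ 4; Firm 2: 11 ≥ 10). Firm 2 gets 11.
Every other cell has a profitable deviation for at least one player. Highest of {8, 11} is 11.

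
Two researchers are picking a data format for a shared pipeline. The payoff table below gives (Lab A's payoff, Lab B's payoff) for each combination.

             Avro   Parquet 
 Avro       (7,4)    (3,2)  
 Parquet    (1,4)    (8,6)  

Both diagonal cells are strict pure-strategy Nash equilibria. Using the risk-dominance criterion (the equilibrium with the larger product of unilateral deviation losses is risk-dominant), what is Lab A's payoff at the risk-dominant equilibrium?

At both Avro: Lab A loses 7 − 1 = 6 by deviating; Lab B loses 4 − 2 = 2. Product = 6·2 = 12.
At both Parquet: Lab A loses 8 − 3 = 5 by deviating; Lab B loses 6 − 4 = 2. Product = 5·2 = 10.
12 > 10, so both Avro is risk-dominant. Lab A's payoff there is 7.

7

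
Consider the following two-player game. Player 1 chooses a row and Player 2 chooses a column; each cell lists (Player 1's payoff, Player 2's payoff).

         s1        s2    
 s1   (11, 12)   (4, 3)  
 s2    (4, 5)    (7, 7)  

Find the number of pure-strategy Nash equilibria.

2

Both s1: Player 1 gets 11 (best alternative 4); Player 2 gets 12 (best alternative 3). Neither deviates — NE.
Both s2: Player 1 gets 7 (best alternative 4); Player 2 gets 7 (best alternative 5). Neither deviates — NE.
(s2, s1) is not a NE: Player 1 would switch to s1 (11 > 4).
No other cell survives both best-response checks, so there are 2 pure NE.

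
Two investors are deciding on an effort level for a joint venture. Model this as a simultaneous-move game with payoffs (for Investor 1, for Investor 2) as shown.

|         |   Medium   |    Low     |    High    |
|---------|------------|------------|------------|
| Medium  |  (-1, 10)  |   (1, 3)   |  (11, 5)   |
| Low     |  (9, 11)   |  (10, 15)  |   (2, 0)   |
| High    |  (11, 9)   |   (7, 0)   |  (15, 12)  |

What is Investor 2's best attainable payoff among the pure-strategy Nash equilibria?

15

Both Low is a pure NE (Investor 1: 10 ≥ 7; Investor 2: 15 ≥ 11). Investor 2 gets 15.
Both High is a pure NE (Investor 1: 15 ≥ 11; Investor 2: 12 ≥ 9). Investor 2 gets 12.
Every other cell has a profitable deviation for at least one player. Highest of {15, 12} is 15.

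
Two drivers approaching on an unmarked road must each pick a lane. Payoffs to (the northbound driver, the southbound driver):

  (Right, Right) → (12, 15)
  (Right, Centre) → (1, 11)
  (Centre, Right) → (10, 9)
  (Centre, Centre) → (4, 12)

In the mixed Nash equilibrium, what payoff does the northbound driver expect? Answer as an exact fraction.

38/5

The southbound driver mixes with probability q on Right, chosen so the northbound driver is indifferent: 12q + 1(1−q) = 10q + 4(1−q) gives q = 3/5.
The northbound driver's expected payoff (from either row, since indifferent) is 12·3/5 + 1·2/5 = 38/5.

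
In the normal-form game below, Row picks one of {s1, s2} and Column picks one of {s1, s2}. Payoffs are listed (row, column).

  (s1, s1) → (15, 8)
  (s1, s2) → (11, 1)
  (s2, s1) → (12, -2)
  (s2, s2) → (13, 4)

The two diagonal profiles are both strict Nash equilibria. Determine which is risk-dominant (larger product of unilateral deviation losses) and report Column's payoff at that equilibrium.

8

At both s1: Row loses 15 − 12 = 3 by deviating; Column loses 8 − 1 = 7. Product = 3·7 = 21.
At both s2: Row loses 13 − 11 = 2 by deviating; Column loses 4 − (-2) = 6. Product = 2·6 = 12.
21 > 12, so both s1 is risk-dominant. Column's payoff there is 8.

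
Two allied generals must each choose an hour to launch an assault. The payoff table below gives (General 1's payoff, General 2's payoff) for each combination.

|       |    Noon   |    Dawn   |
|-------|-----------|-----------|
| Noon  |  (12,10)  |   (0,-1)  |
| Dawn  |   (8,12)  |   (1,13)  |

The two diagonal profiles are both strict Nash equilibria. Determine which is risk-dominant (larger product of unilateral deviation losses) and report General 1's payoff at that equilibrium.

At both Noon: General 1 loses 12 − 8 = 4 by deviating; General 2 loses 10 − (-1) = 11. Product = 4·11 = 44.
At both Dawn: General 1 loses 1 − 0 = 1 by deviating; General 2 loses 13 − 12 = 1. Product = 1·1 = 1.
44 > 1, so both Noon is risk-dominant. General 1's payoff there is 12.

12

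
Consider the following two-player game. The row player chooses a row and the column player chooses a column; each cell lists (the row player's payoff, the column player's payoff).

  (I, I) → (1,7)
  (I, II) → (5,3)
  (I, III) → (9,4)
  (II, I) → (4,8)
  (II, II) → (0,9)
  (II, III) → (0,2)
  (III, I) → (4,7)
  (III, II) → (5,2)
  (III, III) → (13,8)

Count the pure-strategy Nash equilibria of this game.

1

Both III: the row player gets 13 (best alternative 9); the column player gets 8 (best alternative 7). Neither deviates — NE.
Both I is not a NE: the row player would switch to II (4 > 1).
No other cell survives both best-response checks, so there is 1 pure NE.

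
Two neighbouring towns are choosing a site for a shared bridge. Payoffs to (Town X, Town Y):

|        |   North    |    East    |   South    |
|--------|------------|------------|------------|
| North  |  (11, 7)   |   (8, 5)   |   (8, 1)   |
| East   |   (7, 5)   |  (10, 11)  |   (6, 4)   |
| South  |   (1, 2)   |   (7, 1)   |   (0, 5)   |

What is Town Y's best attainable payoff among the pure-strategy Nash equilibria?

11

Both North is a pure NE (Town X: 11 ≥ 7; Town Y: 7 ≥ 5). Town Y gets 7.
Both East is a pure NE (Town X: 10 ≥ 8; Town Y: 11 ≥ 5). Town Y gets 11.
Every other cell has a profitable deviation for at least one player. Highest of {7, 11} is 11.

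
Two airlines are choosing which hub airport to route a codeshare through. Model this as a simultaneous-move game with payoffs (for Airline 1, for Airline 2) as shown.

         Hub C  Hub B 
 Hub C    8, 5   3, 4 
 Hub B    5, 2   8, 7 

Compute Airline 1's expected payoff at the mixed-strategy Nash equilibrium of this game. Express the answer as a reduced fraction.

49/8

Airline 2 mixes with probability q on Hub C, chosen so Airline 1 is indifferent: 8q + 3(1−q) = 5q + 8(1−q) gives q = 5/8.
Airline 1's expected payoff (from either row, since indifferent) is 8·5/8 + 3·3/8 = 49/8.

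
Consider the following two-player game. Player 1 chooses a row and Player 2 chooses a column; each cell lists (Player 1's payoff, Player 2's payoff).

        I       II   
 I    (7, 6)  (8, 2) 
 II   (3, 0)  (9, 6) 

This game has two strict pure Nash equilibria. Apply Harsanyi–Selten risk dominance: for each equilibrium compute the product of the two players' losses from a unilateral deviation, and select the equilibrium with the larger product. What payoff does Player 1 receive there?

7

At both I: Player 1 loses 7 − 3 = 4 by deviating; Player 2 loses 6 − 2 = 4. Product = 4·4 = 16.
At both II: Player 1 loses 9 − 8 = 1 by deviating; Player 2 loses 6 − 0 = 6. Product = 1·6 = 6.
16 > 6, so both I is risk-dominant. Player 1's payoff there is 7.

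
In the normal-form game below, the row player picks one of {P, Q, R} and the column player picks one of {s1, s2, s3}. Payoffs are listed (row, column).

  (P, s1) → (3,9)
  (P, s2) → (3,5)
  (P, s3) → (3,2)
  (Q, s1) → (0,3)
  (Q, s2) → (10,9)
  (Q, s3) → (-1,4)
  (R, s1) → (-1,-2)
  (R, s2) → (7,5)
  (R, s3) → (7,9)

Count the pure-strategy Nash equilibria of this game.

(P, s1): the row player gets 3 (best alternative 0); the column player gets 9 (best alternative 5). Neither deviates — NE.
(Q, s2): the row player gets 10 (best alternative 7); the column player gets 9 (best alternative 4). Neither deviates — NE.
(R, s3): the row player gets 7 (best alternative 3); the column player gets 9 (best alternative 5). Neither deviates — NE.
(Q, s3) is not a NE: the row player would switch to R (7 > -1).
No other cell survives both best-response checks, so there are 3 pure NE.

3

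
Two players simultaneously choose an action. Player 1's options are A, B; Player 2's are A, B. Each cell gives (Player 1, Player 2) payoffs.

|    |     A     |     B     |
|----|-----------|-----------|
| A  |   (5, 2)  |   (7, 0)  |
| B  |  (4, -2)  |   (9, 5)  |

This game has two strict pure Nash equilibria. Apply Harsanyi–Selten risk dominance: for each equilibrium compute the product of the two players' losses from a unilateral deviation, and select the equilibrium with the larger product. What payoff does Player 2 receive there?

5

At both A: Player 1 loses 5 − 4 = 1 by deviating; Player 2 loses 2 − 0 = 2. Product = 1·2 = 2.
At both B: Player 1 loses 9 − 7 = 2 by deviating; Player 2 loses 5 − (-2) = 7. Product = 2·7 = 14.
14 > 2, so both B is risk-dominant. Player 2's payoff there is 5.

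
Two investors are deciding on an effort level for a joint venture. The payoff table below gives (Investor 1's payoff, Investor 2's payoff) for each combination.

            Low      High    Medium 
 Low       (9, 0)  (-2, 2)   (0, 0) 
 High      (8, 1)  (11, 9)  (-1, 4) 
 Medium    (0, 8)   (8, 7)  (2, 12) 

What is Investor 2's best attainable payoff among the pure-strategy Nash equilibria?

12

Both High is a pure NE (Investor 1: 11 ≥ 8; Investor 2: 9 ≥ 4). Investor 2 gets 9.
Both Medium is a pure NE (Investor 1: 2 ≥ 0; Investor 2: 12 ≥ 8). Investor 2 gets 12.
Every other cell has a profitable deviation for at least one player. Highest of {9, 12} is 12.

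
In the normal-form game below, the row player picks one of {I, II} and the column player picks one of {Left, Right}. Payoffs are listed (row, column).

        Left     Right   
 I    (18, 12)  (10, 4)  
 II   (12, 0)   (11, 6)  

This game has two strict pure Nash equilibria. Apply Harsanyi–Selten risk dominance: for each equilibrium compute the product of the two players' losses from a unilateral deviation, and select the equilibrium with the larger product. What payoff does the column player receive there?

12

At (I, Left): the row player loses 18 − 12 = 6 by deviating; the column player loses 12 − 4 = 8. Product = 6·8 = 48.
At (II, Right): the row player loses 11 − 10 = 1 by deviating; the column player loses 6 − 0 = 6. Product = 1·6 = 6.
48 > 6, so (I, Left) is risk-dominant. The column player's payoff there is 12.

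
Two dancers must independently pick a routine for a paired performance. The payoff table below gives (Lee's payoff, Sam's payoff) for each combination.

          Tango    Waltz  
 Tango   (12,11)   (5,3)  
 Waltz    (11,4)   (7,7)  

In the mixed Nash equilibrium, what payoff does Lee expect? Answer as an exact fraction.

29/3

Sam mixes with probability q on Tango, chosen so Lee is indifferent: 12q + 5(1−q) = 11q + 7(1−q) gives q = 2/3.
Lee's expected payoff (from either row, since indifferent) is 12·2/3 + 5·1/3 = 29/3.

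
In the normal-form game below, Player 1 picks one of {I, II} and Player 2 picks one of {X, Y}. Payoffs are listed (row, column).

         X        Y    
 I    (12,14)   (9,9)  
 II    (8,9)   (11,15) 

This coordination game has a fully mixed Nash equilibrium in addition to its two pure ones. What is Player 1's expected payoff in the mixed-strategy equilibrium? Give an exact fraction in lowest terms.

Player 2 mixes with probability q on X, chosen so Player 1 is indifferent: 12q + 9(1−q) = 8q + 11(1−q) gives q = 1/3.
Player 1's expected payoff (from either row, since indifferent) is 12·1/3 + 9·2/3 = 10.

10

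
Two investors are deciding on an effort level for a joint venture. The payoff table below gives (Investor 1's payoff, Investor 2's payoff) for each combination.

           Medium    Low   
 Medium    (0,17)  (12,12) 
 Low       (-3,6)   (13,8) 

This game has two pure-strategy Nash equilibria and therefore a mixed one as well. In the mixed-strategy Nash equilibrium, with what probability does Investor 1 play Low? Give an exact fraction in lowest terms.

5/7

Investor 1's mix p on Medium must make Investor 2 indifferent between Medium and Low.
Investor 2's payoff from Medium: 17p + 6(1−p). From Low: 12p + 8(1−p).
Set equal: 5p = 2(1−p) → p = 2/7.
Probability on Low is 1 − 2/7 = 5/7.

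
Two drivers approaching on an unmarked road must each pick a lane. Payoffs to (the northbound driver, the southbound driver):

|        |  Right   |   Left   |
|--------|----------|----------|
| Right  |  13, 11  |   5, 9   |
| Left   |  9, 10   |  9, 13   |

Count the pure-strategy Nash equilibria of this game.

2

Both Right: the northbound driver gets 13 (best alternative 9); the southbound driver gets 11 (best alternative 9). Neither deviates — NE.
Both Left: the northbound driver gets 9 (best alternative 5); the southbound driver gets 13 (best alternative 10). Neither deviates — NE.
(Left, Right) is not a NE: the northbound driver would switch to Right (13 > 9).
No other cell survives both best-response checks, so there are 2 pure NE.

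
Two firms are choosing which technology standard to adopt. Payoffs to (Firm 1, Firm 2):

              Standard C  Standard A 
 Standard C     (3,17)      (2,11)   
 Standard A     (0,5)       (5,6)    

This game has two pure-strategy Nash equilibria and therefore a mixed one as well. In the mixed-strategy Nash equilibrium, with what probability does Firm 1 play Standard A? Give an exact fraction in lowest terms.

Firm 1's mix p on Standard C must make Firm 2 indifferent between Standard C and Standard A.
Firm 2's payoff from Standard C: 17p + 5(1−p). From Standard A: 11p + 6(1−p).
Set equal: 6p = 1(1−p) → p = 1/7.
Probability on Standard A is 1 − 1/7 = 6/7.

6/7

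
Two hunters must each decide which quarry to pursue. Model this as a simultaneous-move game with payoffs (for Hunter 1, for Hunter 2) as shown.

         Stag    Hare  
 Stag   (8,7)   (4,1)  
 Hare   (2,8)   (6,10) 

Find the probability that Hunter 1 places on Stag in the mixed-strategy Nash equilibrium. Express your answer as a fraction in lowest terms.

Hunter 1's mix p on Stag must make Hunter 2 indifferent between Stag and Hare.
Hunter 2's payoff from Stag: 7p + 8(1−p). From Hare: 1p + 10(1−p).
Set equal: 6p = 2(1−p) → p = 2/8 = 1/4.

1/4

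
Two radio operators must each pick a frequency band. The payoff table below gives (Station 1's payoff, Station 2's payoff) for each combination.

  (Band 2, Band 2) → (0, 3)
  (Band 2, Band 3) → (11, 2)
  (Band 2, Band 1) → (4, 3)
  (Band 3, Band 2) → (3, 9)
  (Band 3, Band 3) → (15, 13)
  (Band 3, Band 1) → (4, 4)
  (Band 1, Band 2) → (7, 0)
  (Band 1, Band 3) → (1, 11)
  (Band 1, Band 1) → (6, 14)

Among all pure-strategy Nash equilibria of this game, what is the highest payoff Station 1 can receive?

Both Band 3 is a pure NE (Station 1: 15 ≥ 11; Station 2: 13 ≥ 9). Station 1 gets 15.
Both Band 1 is a pure NE (Station 1: 6 ≥ 4; Station 2: 14 ≥ 11). Station 1 gets 6.
Every other cell has a profitable deviation for at least one player. Highest of {15, 6} is 15.

15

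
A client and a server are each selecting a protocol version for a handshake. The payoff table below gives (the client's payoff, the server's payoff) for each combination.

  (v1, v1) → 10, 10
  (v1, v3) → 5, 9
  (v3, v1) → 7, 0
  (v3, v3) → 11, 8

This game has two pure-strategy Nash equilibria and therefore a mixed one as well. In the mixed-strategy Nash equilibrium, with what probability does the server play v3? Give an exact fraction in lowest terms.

The server's mix q on v1 must make the client indifferent between v1 and v3.
The client's payoff from v1: 10q + 5(1−q). From v3: 7q + 11(1−q).
Set equal: 3q = 6(1−q) → q = 6/9 = 2/3.
Probability on v3 is 1 − 2/3 = 1/3.

1/3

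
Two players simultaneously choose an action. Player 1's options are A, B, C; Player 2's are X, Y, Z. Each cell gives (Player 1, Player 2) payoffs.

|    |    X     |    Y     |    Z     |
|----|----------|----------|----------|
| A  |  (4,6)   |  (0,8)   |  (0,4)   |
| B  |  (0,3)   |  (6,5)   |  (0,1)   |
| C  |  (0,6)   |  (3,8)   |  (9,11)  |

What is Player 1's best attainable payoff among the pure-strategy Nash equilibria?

9

(B, Y) is a pure NE (Player 1: 6 ≥ 3; Player 2: 5 ≥ 3). Player 1 gets 6.
(C, Z) is a pure NE (Player 1: 9 ≥ 0; Player 2: 11 ≥ 8). Player 1 gets 9.
Every other cell has a profitable deviation for at least one player. Highest of {6, 9} is 9.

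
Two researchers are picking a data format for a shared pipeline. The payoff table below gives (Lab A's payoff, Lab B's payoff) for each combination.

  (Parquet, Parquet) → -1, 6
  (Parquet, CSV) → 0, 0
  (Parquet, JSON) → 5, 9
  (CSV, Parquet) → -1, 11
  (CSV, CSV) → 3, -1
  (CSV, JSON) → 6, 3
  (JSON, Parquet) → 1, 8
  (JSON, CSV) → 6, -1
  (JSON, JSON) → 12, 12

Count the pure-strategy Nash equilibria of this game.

Both JSON: Lab A gets 12 (best alternative 6); Lab B gets 12 (best alternative 8). Neither deviates — NE.
Both CSV is not a NE: Lab A would switch to JSON (6 > 3).
No other cell survives both best-response checks, so there is 1 pure NE.

1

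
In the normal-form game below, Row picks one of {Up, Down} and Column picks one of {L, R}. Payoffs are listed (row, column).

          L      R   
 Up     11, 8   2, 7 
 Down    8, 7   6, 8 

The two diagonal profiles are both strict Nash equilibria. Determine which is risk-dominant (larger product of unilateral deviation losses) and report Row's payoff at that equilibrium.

6

At (Up, L): Row loses 11 − 8 = 3 by deviating; Column loses 8 − 7 = 1. Product = 3·1 = 3.
At (Down, R): Row loses 6 − 2 = 4 by deviating; Column loses 8 − 7 = 1. Product = 4·1 = 4.
4 > 3, so (Down, R) is risk-dominant. Row's payoff there is 6.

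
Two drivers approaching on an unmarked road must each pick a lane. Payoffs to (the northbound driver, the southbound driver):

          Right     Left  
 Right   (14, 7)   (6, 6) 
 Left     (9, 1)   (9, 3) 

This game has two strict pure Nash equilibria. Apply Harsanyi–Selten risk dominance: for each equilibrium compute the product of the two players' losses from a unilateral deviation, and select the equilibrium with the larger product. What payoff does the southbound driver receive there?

At both Right: the northbound driver loses 14 − 9 = 5 by deviating; the southbound driver loses 7 − 6 = 1. Product = 5·1 = 5.
At both Left: the northbound driver loses 9 − 6 = 3 by deviating; the southbound driver loses 3 − 1 = 2. Product = 3·2 = 6.
6 > 5, so both Left is risk-dominant. The southbound driver's payoff there is 3.

3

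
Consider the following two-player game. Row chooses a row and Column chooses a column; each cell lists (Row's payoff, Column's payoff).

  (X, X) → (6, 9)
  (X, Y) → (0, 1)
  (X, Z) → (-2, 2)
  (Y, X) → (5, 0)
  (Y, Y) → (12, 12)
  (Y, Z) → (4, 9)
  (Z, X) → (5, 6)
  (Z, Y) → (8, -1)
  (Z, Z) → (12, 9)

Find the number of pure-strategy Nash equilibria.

Both X: Row gets 6 (best alternative 5); Column gets 9 (best alternative 2). Neither deviates — NE.
Both Y: Row gets 12 (best alternative 8); Column gets 12 (best alternative 9). Neither deviates — NE.
Both Z: Row gets 12 (best alternative 4); Column gets 9 (best alternative 6). Neither deviates — NE.
(Y, Z) is not a NE: Row would switch to Z (12 > 4).
No other cell survives both best-response checks, so there are 3 pure NE.

3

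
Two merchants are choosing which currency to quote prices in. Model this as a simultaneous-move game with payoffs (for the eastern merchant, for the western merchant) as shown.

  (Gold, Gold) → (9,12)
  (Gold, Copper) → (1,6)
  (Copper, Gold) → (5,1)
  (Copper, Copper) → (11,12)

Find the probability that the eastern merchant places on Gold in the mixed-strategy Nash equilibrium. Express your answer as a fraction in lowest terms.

The eastern merchant's mix p on Gold must make the western merchant indifferent between Gold and Copper.
The western merchant's payoff from Gold: 12p + 1(1−p). From Copper: 6p + 12(1−p).
Set equal: 6p = 11(1−p) → p = 11/17.

11/17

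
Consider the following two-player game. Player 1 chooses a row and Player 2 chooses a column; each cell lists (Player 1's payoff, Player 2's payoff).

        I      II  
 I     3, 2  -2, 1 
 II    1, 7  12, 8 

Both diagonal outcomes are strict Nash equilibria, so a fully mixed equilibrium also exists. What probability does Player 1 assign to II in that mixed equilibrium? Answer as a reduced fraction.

1/2

Player 1's mix p on I must make Player 2 indifferent between I and II.
Player 2's payoff from I: 2p + 7(1−p). From II: 1p + 8(1−p).
Set equal: 1p = 1(1−p) → p = 1/2.
Probability on II is 1 − 1/2 = 1/2.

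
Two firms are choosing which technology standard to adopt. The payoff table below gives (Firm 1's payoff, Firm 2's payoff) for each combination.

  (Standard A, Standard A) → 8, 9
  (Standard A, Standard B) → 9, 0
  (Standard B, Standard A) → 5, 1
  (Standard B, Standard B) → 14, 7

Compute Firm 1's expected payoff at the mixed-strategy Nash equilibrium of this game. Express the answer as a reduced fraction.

67/8

Firm 2 mixes with probability q on Standard A, chosen so Firm 1 is indifferent: 8q + 9(1−q) = 5q + 14(1−q) gives q = 5/8.
Firm 1's expected payoff (from either row, since indifferent) is 8·5/8 + 9·3/8 = 67/8.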